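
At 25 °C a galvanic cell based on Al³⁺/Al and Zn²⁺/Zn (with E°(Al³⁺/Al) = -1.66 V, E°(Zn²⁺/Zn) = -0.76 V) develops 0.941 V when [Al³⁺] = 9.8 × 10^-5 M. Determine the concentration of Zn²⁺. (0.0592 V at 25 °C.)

From the Nernst equation, log Q = n(E° − E)/0.0592 = 6(0.90 − 0.941)/0.0592 = -4.155, so Q = 6.99 × 10^-5.
With Q = [Al³⁺]^2/[Zn²⁺]^3 and the known concentrations, [Zn²⁺]^3 in the denominator gives [Zn²⁺] = 0.052 M.

0.052 M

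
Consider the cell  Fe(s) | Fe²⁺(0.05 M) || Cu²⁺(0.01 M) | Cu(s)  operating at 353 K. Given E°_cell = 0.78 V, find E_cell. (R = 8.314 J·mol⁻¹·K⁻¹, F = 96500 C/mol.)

Balancing electrons gives n = 2; the reaction quotient is Q = [Fe²⁺]/[Cu²⁺] = 5.00.
E = E° − (RT/nF) ln Q = 0.78 − (8.314×353)/(2×96500) × (1.609) = 0.780 − 0.024 = 0.756 V.

0.756 V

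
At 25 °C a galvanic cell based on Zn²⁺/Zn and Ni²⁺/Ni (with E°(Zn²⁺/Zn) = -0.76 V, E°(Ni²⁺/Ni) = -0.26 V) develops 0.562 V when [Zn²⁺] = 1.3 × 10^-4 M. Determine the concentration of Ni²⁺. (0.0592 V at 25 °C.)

From the Nernst equation, log Q = n(E° − E)/0.0592 = 2(0.50 − 0.562)/0.0592 = -2.095, so Q = 0.00804.
With Q = [Zn²⁺]/[Ni²⁺] and the known concentrations, [Ni²⁺] in the denominator gives [Ni²⁺] = 0.016 M.

0.016 M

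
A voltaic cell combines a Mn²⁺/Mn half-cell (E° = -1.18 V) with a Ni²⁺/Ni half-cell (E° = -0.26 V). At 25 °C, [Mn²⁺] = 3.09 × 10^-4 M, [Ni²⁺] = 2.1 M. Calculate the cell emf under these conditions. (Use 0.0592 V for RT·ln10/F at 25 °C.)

1.03 V

The Ni²⁺/Ni couple has the higher reduction potential and acts as the cathode, so E°_cell = -0.26 − (-1.18) = 0.92 V.
Balancing electrons gives n = 2; the reaction quotient is Q = [Mn²⁺]/[Ni²⁺] = 1.47 × 10^-4.
At 25 °C, E = E° − (0.0592/n) log Q = 0.92 − (0.0592/2)(-3.832) = 0.920 + 0.113 = 1.033 V.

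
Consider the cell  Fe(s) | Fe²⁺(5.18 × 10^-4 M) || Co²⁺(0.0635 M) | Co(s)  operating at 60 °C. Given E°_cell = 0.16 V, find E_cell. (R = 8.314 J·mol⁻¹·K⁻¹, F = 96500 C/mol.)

Balancing electrons gives n = 2; the reaction quotient is Q = [Fe²⁺]/[Co²⁺] = 0.00816.
E = E° − (RT/nF) ln Q = 0.16 − (8.314×333)/(2×96500) × (-4.809) = 0.160 + 0.069 = 0.229 V.

0.229 V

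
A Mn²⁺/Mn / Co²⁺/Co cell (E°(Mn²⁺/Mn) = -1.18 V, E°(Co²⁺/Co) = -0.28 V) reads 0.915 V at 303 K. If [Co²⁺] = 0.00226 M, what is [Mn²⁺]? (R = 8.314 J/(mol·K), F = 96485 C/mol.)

7.2 × 10^-4 M

From the Nernst equation, ln Q = nF(E° − E)/RT = 2×96485×(0.90 − 0.915)/(8.314×303) = -1.149, so Q = 0.317.
With Q = [Mn²⁺]/[Co²⁺] and the known concentrations, [Mn²⁺] in the numerator gives [Mn²⁺] = 7.2 × 10^-4 M.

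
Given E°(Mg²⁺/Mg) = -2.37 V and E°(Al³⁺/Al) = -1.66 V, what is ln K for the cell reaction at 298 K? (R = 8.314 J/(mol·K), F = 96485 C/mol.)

E°_cell = -1.66 − (-2.37) = 0.71 V, with n = 6 electrons transferred.
At equilibrium E = 0, so the Nernst equation gives ln K = nFE°/RT = (6)(96485)(0.71)/((8.314)(298)) = 165.90.

ln K = 165.9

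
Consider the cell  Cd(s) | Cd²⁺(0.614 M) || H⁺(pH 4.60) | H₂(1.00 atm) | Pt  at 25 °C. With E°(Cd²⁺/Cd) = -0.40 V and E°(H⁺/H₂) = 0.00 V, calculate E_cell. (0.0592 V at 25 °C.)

The hydrogen couple is the cathode, so E°_cell = 0.40 V; n = 2.
[H⁺] = 10^(−4.60) = 2.5 × 10^-5 M, and Q = [Cd²⁺]·P(H₂) / [H⁺]^2 = 9.73 × 10^8.
E = E° − (0.0592/2) log Q = 0.40 − (0.0592/2)(8.988) = 0.134 V.

0.13 V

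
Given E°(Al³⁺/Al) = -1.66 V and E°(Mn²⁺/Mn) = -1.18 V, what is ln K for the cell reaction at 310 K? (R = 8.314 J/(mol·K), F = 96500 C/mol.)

ln K = 107.8

E°_cell = -1.18 − (-1.66) = 0.48 V, with n = 6 electrons transferred.
At equilibrium E = 0, so the Nernst equation gives ln K = nFE°/RT = (6)(96500)(0.48)/((8.314)(310)) = 107.83.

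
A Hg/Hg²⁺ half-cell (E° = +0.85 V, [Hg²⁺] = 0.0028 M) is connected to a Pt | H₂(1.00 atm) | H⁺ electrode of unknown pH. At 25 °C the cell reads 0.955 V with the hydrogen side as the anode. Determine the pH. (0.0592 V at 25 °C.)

E°_cell = 0.85 V and n = 2.
log Q = n(E° − E)/0.0592 = 2×(0.85 − 0.955)/0.0592 = -3.547.
With Q = [H⁺]^2 / ([Hg²⁺]·P(H₂)), solving for [H⁺] gives log[H⁺] = -3.050, so pH = 3.05.

pH = 3.05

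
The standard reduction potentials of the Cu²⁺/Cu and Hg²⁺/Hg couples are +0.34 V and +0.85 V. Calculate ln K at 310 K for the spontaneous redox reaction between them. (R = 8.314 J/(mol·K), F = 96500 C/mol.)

E°_cell = +0.85 − (+0.34) = 0.51 V, with n = 2 electrons transferred.
At equilibrium E = 0, so the Nernst equation gives ln K = nFE°/RT = (2)(96500)(0.51)/((8.314)(310)) = 38.19.

ln K = 38.2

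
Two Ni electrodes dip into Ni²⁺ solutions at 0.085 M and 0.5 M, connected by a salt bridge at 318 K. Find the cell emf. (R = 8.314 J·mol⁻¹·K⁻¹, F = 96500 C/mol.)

0.024 V

Both half-cells are Ni²⁺/Ni, so E°_cell = 0. The concentrated side is the cathode; the cell reaction moves Ni²⁺ from high to low concentration with n = 2.
Q = [Ni²⁺]_dilute/[Ni²⁺]_conc = 0.085/0.5 = 0.170.
E = 0 − (RT/nF) ln Q = −((8.314×318)/(2×96500))(-1.772) = 0.0243 V.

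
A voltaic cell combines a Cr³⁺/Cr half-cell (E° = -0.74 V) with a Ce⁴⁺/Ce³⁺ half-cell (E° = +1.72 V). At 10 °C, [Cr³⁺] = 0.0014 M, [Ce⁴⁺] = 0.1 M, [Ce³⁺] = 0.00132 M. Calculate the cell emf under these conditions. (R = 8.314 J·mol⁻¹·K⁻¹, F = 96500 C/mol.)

The Ce⁴⁺/Ce³⁺ couple has the higher reduction potential and acts as the cathode, so E°_cell = +1.72 − (-0.74) = 2.46 V.
Balancing electrons gives n = 3; the reaction quotient is Q = [Cr³⁺]·[Ce³⁺]^3/[Ce⁴⁺]^3 = 3.22 × 10^-9.
E = E° − (RT/nF) ln Q = 2.46 − (8.314×283)/(3×96500) × (-19.554) = 2.460 + 0.159 = 2.619 V.

2.62 V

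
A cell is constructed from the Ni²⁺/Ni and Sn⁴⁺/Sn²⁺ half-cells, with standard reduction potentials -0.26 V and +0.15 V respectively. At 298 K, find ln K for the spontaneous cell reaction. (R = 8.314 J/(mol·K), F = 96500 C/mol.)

E°_cell = +0.15 − (-0.26) = 0.41 V, with n = 2 electrons transferred.
At equilibrium E = 0, so the Nernst equation gives ln K = nFE°/RT = (2)(96500)(0.41)/((8.314)(298)) = 31.94.

ln K = 31.9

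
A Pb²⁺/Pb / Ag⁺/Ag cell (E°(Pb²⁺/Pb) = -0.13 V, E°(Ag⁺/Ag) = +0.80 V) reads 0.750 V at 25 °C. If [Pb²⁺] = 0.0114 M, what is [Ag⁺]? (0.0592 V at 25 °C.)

From the Nernst equation, log Q = n(E° − E)/0.0592 = 2(0.93 − 0.750)/0.0592 = 6.081, so Q = 1.21 × 10^6.
With Q = [Pb²⁺]/[Ag⁺]^2 and the known concentrations, [Ag⁺]^2 in the denominator gives [Ag⁺] = 9.7 × 10^-5 M.

9.7 × 10^-5 M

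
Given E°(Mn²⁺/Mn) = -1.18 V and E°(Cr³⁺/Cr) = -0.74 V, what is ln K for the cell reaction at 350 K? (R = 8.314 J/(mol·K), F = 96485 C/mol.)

ln K = 87.5

E°_cell = -0.74 − (-1.18) = 0.44 V, with n = 6 electrons transferred.
At equilibrium E = 0, so the Nernst equation gives ln K = nFE°/RT = (6)(96485)(0.44)/((8.314)(350)) = 87.54.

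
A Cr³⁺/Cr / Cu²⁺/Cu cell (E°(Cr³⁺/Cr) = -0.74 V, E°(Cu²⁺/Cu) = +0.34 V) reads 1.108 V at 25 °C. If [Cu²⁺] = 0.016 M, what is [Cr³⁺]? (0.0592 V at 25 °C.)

From the Nernst equation, log Q = n(E° − E)/0.0592 = 6(1.08 − 1.108)/0.0592 = -2.838, so Q = 0.00145.
With Q = [Cr³⁺]^2/[Cu²⁺]^3 and the known concentrations, [Cr³⁺]^2 in the numerator gives [Cr³⁺] = 7.7 × 10^-5 M.

7.7 × 10^-5 M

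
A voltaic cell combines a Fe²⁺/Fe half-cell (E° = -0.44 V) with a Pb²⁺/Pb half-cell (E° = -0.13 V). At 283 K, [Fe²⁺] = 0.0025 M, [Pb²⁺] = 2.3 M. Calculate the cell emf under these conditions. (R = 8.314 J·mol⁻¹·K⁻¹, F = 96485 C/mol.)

The Pb²⁺/Pb couple has the higher reduction potential and acts as the cathode, so E°_cell = -0.13 − (-0.44) = 0.31 V.
Balancing electrons gives n = 2; the reaction quotient is Q = [Fe²⁺]/[Pb²⁺] = 0.00109.
E = E° − (RT/nF) ln Q = 0.31 − (8.314×283)/(2×96485) × (-6.824) = 0.310 + 0.083 = 0.393 V.

0.393 V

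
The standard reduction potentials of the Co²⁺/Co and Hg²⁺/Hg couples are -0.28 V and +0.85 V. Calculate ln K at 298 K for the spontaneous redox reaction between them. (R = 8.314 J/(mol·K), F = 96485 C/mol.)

ln K = 88.0

E°_cell = +0.85 − (-0.28) = 1.13 V, with n = 2 electrons transferred.
At equilibrium E = 0, so the Nernst equation gives ln K = nFE°/RT = (2)(96485)(1.13)/((8.314)(298)) = 88.01.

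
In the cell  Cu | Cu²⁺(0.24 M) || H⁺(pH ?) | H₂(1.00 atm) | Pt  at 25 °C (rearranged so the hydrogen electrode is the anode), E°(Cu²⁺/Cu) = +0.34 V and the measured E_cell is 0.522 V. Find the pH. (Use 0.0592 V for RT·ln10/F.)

E°_cell = 0.34 V and n = 2.
log Q = n(E° − E)/0.0592 = 2×(0.34 − 0.522)/0.0592 = -6.149.
With Q = [H⁺]^2 / ([Cu²⁺]·P(H₂)), solving for [H⁺] gives log[H⁺] = -3.384, so pH = 3.38.

pH = 3.38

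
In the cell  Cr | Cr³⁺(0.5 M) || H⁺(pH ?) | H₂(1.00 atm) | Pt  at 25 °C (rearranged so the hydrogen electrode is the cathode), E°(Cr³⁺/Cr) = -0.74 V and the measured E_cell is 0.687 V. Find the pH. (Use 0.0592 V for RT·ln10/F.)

E°_cell = 0.74 V and n = 6.
log Q = n(E° − E)/0.0592 = 6×(0.74 − 0.687)/0.0592 = 5.372.
With Q = [Cr³⁺]^2·P(H₂)^3 / [H⁺]^6, solving for [H⁺] gives log[H⁺] = -0.996, so pH = 1.00.

pH = 1.00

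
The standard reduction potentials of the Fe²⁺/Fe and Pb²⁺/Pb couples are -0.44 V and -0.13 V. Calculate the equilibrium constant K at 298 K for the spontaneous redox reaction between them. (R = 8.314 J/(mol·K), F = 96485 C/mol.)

3.1 × 10^10

E°_cell = -0.13 − (-0.44) = 0.31 V, with n = 2 electrons transferred.
At equilibrium E = 0, so the Nernst equation gives ln K = nFE°/RT = (2)(96485)(0.31)/((8.314)(298)) = 24.14.
K = e^24.14 = 3.1 × 10^10.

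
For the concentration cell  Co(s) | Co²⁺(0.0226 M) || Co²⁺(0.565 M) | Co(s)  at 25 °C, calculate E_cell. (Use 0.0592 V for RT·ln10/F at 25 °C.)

Both half-cells are Co²⁺/Co, so E°_cell = 0. The concentrated side is the cathode; the cell reaction moves Co²⁺ from high to low concentration with n = 2.
Q = [Co²⁺]_dilute/[Co²⁺]_conc = 0.0226/0.565 = 0.0400.
E = 0 − (0.0592/2) log Q = −(0.0592/2)(-1.398) = 0.0414 V.

0.041 V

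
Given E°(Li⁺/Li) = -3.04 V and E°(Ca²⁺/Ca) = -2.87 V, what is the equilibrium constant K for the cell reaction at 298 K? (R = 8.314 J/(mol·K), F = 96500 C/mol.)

5.6 × 10^5

E°_cell = -2.87 − (-3.04) = 0.17 V, with n = 2 electrons transferred.
At equilibrium E = 0, so the Nernst equation gives ln K = nFE°/RT = (2)(96500)(0.17)/((8.314)(298)) = 13.24.
K = e^13.24 = 5.6 × 10^5.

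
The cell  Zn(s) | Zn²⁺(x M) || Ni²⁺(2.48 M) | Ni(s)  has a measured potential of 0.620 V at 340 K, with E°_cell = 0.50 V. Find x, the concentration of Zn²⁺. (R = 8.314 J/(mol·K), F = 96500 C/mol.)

6.9 × 10^-4 M

From the Nernst equation, ln Q = nF(E° − E)/RT = 2×96500×(0.50 − 0.620)/(8.314×340) = -8.193, so Q = 2.77 × 10^-4.
With Q = [Zn²⁺]/[Ni²⁺] and the known concentrations, [Zn²⁺] in the numerator gives [Zn²⁺] = 6.9 × 10^-4 M.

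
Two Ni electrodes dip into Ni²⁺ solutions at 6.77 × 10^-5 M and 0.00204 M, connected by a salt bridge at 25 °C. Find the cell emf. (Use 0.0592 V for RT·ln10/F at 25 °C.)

Both half-cells are Ni²⁺/Ni, so E°_cell = 0. The concentrated side is the cathode; the cell reaction moves Ni²⁺ from high to low concentration with n = 2.
Q = [Ni²⁺]_dilute/[Ni²⁺]_conc = 6.77 × 10^-5/0.00204 = 0.0332.
E = 0 − (0.0592/2) log Q = −(0.0592/2)(-1.479) = 0.0438 V.

0.044 V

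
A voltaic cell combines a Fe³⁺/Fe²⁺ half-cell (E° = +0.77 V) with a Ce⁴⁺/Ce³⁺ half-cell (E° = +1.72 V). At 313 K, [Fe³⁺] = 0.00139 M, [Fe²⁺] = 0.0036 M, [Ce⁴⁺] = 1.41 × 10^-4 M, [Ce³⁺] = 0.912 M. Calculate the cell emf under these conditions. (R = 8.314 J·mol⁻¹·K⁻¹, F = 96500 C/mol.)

0.739 V

The Ce⁴⁺/Ce³⁺ couple has the higher reduction potential and acts as the cathode, so E°_cell = +1.72 − (+0.77) = 0.95 V.
Balancing electrons gives n = 1; the reaction quotient is Q = [Fe³⁺]·[Ce³⁺]/([Fe²⁺]·[Ce⁴⁺]) = 2500.
E = E° − (RT/nF) ln Q = 0.95 − (8.314×313)/(1×96500) × (7.823) = 0.950 − 0.211 = 0.739 V.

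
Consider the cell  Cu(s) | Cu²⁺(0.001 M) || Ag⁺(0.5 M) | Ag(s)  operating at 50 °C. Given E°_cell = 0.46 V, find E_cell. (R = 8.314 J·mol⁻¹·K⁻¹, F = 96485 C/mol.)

Balancing electrons gives n = 2; the reaction quotient is Q = [Cu²⁺]/[Ag⁺]^2 = 0.00400.
E = E° − (RT/nF) ln Q = 0.46 − (8.314×323)/(2×96485) × (-5.521) = 0.460 + 0.077 = 0.537 V.

0.537 V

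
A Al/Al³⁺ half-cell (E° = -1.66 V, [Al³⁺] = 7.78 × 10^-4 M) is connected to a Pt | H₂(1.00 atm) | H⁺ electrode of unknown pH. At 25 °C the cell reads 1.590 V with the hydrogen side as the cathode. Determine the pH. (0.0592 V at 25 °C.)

E°_cell = 1.66 V and n = 6.
log Q = n(E° − E)/0.0592 = 6×(1.66 − 1.590)/0.0592 = 7.095.
With Q = [Al³⁺]^2·P(H₂)^3 / [H⁺]^6, solving for [H⁺] gives log[H⁺] = -2.219, so pH = 2.22.

pH = 2.22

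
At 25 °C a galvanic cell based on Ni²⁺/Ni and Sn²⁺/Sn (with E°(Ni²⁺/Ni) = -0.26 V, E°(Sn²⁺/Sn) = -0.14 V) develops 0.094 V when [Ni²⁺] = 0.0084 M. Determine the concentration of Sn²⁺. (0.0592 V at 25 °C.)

From the Nernst equation, log Q = n(E° − E)/0.0592 = 2(0.12 − 0.094)/0.0592 = 0.878, so Q = 7.56.
With Q = [Ni²⁺]/[Sn²⁺] and the known concentrations, [Sn²⁺] in the denominator gives [Sn²⁺] = 0.0011 M.

0.0011 M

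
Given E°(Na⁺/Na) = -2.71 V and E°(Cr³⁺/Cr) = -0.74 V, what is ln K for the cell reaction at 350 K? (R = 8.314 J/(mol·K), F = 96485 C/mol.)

E°_cell = -0.74 − (-2.71) = 1.97 V, with n = 3 electrons transferred.
At equilibrium E = 0, so the Nernst equation gives ln K = nFE°/RT = (3)(96485)(1.97)/((8.314)(350)) = 195.96.

ln K = 196.0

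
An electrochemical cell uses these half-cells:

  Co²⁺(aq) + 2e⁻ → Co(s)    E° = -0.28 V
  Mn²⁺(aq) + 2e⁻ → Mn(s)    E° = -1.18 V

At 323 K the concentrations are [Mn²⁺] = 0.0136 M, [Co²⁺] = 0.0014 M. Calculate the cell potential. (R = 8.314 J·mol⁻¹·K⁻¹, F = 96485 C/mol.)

0.868 V

The Co²⁺/Co couple has the higher reduction potential and acts as the cathode, so E°_cell = -0.28 − (-1.18) = 0.90 V.
Balancing electrons gives n = 2; the reaction quotient is Q = [Mn²⁺]/[Co²⁺] = 9.71.
E = E° − (RT/nF) ln Q = 0.90 − (8.314×323)/(2×96485) × (2.274) = 0.900 − 0.032 = 0.868 V.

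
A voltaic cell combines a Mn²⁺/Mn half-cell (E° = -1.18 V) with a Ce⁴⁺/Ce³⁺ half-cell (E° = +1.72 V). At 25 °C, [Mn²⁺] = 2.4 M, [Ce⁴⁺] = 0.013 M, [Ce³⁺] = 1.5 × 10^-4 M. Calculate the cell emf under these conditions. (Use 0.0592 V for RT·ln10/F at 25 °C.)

The Ce⁴⁺/Ce³⁺ couple has the higher reduction potential and acts as the cathode, so E°_cell = +1.72 − (-1.18) = 2.90 V.
Balancing electrons gives n = 2; the reaction quotient is Q = [Mn²⁺]·[Ce³⁺]^2/[Ce⁴⁺]^2 = 3.2 × 10^-4.
At 25 °C, E = E° − (0.0592/n) log Q = 2.90 − (0.0592/2)(-3.495) = 2.900 + 0.103 = 3.003 V.

3.00 V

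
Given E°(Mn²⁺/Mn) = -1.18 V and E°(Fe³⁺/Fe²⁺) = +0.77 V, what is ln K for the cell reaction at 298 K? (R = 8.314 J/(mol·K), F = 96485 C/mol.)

E°_cell = +0.77 − (-1.18) = 1.95 V, with n = 2 electrons transferred.
At equilibrium E = 0, so the Nernst equation gives ln K = nFE°/RT = (2)(96485)(1.95)/((8.314)(298)) = 151.88.

ln K = 151.9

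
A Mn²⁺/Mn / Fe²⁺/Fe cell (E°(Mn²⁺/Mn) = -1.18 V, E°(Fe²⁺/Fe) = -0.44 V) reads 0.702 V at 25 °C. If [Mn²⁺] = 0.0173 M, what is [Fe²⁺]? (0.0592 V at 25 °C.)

From the Nernst equation, log Q = n(E° − E)/0.0592 = 2(0.74 − 0.702)/0.0592 = 1.284, so Q = 19.2.
With Q = [Mn²⁺]/[Fe²⁺] and the known concentrations, [Fe²⁺] in the denominator gives [Fe²⁺] = 9 × 10^-4 M.

9 × 10^-4 M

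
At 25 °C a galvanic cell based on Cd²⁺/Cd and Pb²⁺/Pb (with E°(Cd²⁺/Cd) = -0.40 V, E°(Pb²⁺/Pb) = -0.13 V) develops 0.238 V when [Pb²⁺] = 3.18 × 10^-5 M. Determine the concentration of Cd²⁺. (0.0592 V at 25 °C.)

From the Nernst equation, log Q = n(E° − E)/0.0592 = 2(0.27 − 0.238)/0.0592 = 1.081, so Q = 12.1.
With Q = [Cd²⁺]/[Pb²⁺] and the known concentrations, [Cd²⁺] in the numerator gives [Cd²⁺] = 3.8 × 10^-4 M.

3.8 × 10^-4 M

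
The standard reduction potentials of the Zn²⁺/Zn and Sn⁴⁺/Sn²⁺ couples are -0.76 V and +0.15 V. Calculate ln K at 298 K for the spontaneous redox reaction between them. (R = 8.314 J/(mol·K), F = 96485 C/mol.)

E°_cell = +0.15 − (-0.76) = 0.91 V, with n = 2 electrons transferred.
At equilibrium E = 0, so the Nernst equation gives ln K = nFE°/RT = (2)(96485)(0.91)/((8.314)(298)) = 70.88.

ln K = 70.9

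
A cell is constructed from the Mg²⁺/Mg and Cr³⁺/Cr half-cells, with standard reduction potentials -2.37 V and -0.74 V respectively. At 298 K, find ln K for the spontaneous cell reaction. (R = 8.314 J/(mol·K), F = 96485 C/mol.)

ln K = 380.9

E°_cell = -0.74 − (-2.37) = 1.63 V, with n = 6 electrons transferred.
At equilibrium E = 0, so the Nernst equation gives ln K = nFE°/RT = (6)(96485)(1.63)/((8.314)(298)) = 380.87.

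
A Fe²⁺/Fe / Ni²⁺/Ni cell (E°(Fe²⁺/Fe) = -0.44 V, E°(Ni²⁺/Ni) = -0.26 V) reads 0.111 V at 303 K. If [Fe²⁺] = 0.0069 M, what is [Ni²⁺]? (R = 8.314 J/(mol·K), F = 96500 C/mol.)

3.5 × 10^-5 M

From the Nernst equation, ln Q = nF(E° − E)/RT = 2×96500×(0.18 − 0.111)/(8.314×303) = 5.286, so Q = 198.
With Q = [Fe²⁺]/[Ni²⁺] and the known concentrations, [Ni²⁺] in the denominator gives [Ni²⁺] = 3.5 × 10^-5 M.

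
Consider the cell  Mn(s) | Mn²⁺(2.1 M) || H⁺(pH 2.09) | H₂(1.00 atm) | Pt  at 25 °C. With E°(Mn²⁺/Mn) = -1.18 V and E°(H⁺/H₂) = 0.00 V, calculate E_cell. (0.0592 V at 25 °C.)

1.05 V

The hydrogen couple is the cathode, so E°_cell = 1.18 V; n = 2.
[H⁺] = 10^(−2.09) = 0.0081 M, and Q = [Mn²⁺]·P(H₂) / [H⁺]^2 = 3.18 × 10^4.
E = E° − (0.0592/2) log Q = 1.18 − (0.0592/2)(4.502) = 1.047 V.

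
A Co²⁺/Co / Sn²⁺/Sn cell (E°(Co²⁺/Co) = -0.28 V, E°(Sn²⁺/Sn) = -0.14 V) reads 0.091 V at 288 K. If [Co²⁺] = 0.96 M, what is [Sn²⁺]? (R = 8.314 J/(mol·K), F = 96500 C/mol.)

0.018 M

From the Nernst equation, ln Q = nF(E° − E)/RT = 2×96500×(0.14 − 0.091)/(8.314×288) = 3.950, so Q = 51.9.
With Q = [Co²⁺]/[Sn²⁺] and the known concentrations, [Sn²⁺] in the denominator gives [Sn²⁺] = 0.018 M.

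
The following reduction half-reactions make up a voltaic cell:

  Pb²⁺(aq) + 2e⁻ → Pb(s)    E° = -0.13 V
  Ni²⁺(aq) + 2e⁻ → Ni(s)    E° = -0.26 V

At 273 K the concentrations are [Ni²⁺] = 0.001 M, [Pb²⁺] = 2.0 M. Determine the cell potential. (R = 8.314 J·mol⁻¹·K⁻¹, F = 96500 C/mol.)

0.219 V

The Pb²⁺/Pb couple has the higher reduction potential and acts as the cathode, so E°_cell = -0.13 − (-0.26) = 0.13 V.
Balancing electrons gives n = 2; the reaction quotient is Q = [Ni²⁺]/[Pb²⁺] = 5 × 10^-4.
E = E° − (RT/nF) ln Q = 0.13 − (8.314×273)/(2×96500) × (-7.601) = 0.130 + 0.089 = 0.219 V.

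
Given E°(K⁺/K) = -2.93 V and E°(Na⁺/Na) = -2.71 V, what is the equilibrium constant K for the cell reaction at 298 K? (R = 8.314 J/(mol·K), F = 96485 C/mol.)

5300

E°_cell = -2.71 − (-2.93) = 0.22 V, with n = 1 electron transferred.
At equilibrium E = 0, so the Nernst equation gives ln K = nFE°/RT = (1)(96485)(0.22)/((8.314)(298)) = 8.57.
K = e^8.57 = 5300.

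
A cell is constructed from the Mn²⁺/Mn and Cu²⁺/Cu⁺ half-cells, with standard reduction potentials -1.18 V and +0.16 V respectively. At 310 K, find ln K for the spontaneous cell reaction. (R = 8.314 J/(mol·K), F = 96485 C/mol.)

ln K = 100.3

E°_cell = +0.16 − (-1.18) = 1.34 V, with n = 2 electrons transferred.
At equilibrium E = 0, so the Nernst equation gives ln K = nFE°/RT = (2)(96485)(1.34)/((8.314)(310)) = 100.33.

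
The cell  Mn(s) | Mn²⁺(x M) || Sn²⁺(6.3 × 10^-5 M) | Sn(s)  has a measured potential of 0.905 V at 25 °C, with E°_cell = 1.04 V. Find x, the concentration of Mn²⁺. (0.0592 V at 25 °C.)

From the Nernst equation, log Q = n(E° − E)/0.0592 = 2(1.04 − 0.905)/0.0592 = 4.561, so Q = 3.64 × 10^4.
With Q = [Mn²⁺]/[Sn²⁺] and the known concentrations, [Mn²⁺] in the numerator gives [Mn²⁺] = 2.3 M.

2.3 M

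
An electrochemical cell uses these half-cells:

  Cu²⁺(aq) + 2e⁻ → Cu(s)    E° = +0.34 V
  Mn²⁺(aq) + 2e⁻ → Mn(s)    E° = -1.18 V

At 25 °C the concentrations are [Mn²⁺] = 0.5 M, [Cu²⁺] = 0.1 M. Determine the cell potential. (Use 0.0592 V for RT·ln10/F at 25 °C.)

The Cu²⁺/Cu couple has the higher reduction potential and acts as the cathode, so E°_cell = +0.34 − (-1.18) = 1.52 V.
Balancing electrons gives n = 2; the reaction quotient is Q = [Mn²⁺]/[Cu²⁺] = 5.00.
At 25 °C, E = E° − (0.0592/n) log Q = 1.52 − (0.0592/2)(0.699) = 1.520 − 0.021 = 1.499 V.

1.50 V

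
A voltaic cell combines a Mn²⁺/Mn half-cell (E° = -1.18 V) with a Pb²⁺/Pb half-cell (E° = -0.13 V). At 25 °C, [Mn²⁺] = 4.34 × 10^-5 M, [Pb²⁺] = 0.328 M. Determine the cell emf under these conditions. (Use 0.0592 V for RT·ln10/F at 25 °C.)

The Pb²⁺/Pb couple has the higher reduction potential and acts as the cathode, so E°_cell = -0.13 − (-1.18) = 1.05 V.
Balancing electrons gives n = 2; the reaction quotient is Q = [Mn²⁺]/[Pb²⁺] = 1.32 × 10^-4.
At 25 °C, E = E° − (0.0592/n) log Q = 1.05 − (0.0592/2)(-3.878) = 1.050 + 0.115 = 1.165 V.

1.16 V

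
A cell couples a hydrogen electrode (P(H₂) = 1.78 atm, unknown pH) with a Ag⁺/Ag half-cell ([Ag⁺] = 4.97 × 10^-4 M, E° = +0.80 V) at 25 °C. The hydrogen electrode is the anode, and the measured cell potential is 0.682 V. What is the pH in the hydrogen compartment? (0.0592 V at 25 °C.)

pH = 1.19

E°_cell = 0.80 V and n = 2.
log Q = n(E° − E)/0.0592 = 2×(0.80 − 0.682)/0.0592 = 3.986.
With Q = [H⁺]^2 / ([Ag⁺]^2·P(H₂)), solving for [H⁺] gives log[H⁺] = -1.185, so pH = 1.19.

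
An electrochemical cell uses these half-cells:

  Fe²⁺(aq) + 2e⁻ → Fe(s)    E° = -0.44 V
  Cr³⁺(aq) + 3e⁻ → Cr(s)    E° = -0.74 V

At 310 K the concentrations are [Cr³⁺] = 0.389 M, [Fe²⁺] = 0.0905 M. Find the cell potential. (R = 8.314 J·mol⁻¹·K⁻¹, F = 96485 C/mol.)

The Fe²⁺/Fe couple has the higher reduction potential and acts as the cathode, so E°_cell = -0.44 − (-0.74) = 0.30 V.
Balancing electrons gives n = 6; the reaction quotient is Q = [Cr³⁺]^2/[Fe²⁺]^3 = 204.
E = E° − (RT/nF) ln Q = 0.30 − (8.314×310)/(6×96485) × (5.319) = 0.300 − 0.024 = 0.276 V.

0.276 V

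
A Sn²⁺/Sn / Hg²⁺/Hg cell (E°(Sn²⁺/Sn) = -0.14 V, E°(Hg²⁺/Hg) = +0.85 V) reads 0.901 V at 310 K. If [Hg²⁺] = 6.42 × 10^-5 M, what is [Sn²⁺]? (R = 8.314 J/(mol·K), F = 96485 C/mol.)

0.05 M

From the Nernst equation, ln Q = nF(E° − E)/RT = 2×96485×(0.99 − 0.901)/(8.314×310) = 6.664, so Q = 783.
With Q = [Sn²⁺]/[Hg²⁺] and the known concentrations, [Sn²⁺] in the numerator gives [Sn²⁺] = 0.05 M.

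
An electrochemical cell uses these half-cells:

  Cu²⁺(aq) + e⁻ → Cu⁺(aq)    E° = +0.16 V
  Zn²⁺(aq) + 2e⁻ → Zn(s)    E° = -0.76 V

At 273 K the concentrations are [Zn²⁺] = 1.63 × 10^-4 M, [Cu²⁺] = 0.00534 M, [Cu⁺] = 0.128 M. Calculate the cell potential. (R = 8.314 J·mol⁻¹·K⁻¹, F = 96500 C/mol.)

0.948 V

The Cu²⁺/Cu⁺ couple has the higher reduction potential and acts as the cathode, so E°_cell = +0.16 − (-0.76) = 0.92 V.
Balancing electrons gives n = 2; the reaction quotient is Q = [Zn²⁺]·[Cu⁺]^2/[Cu²⁺]^2 = 0.0937.
E = E° − (RT/nF) ln Q = 0.92 − (8.314×273)/(2×96500) × (-2.368) = 0.920 + 0.028 = 0.948 V.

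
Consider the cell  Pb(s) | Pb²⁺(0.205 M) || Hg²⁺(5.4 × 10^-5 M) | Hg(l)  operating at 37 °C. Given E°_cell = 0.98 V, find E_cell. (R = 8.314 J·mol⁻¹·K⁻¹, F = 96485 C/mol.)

0.870 V

Balancing electrons gives n = 2; the reaction quotient is Q = [Pb²⁺]/[Hg²⁺] = 3800.
E = E° − (RT/nF) ln Q = 0.98 − (8.314×310)/(2×96485) × (8.242) = 0.980 − 0.110 = 0.870 V.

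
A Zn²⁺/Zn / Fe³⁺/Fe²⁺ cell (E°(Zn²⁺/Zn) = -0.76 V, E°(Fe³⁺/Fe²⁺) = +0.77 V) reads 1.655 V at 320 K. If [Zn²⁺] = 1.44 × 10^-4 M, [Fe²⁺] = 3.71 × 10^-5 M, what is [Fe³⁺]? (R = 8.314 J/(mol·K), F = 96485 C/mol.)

4.1 × 10^-5 M

From the Nernst equation, ln Q = nF(E° − E)/RT = 2×96485×(1.53 − 1.655)/(8.314×320) = -9.067, so Q = 1.15 × 10^-4.
With Q = [Zn²⁺]·[Fe²⁺]^2/[Fe³⁺]^2 and the known concentrations, [Fe³⁺]^2 in the denominator gives [Fe³⁺] = 4.1 × 10^-5 M.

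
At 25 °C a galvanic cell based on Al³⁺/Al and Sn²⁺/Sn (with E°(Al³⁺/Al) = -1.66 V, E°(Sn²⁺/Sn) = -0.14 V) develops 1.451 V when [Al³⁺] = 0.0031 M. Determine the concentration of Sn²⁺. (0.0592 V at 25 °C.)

9.9 × 10^-5 M

From the Nernst equation, log Q = n(E° − E)/0.0592 = 6(1.52 − 1.451)/0.0592 = 6.993, so Q = 9.85 × 10^6.
With Q = [Al³⁺]^2/[Sn²⁺]^3 and the known concentrations, [Sn²⁺]^3 in the denominator gives [Sn²⁺] = 9.9 × 10^-5 M.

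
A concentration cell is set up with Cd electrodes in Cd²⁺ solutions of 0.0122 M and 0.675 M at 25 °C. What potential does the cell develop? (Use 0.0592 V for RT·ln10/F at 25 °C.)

0.052 V

Both half-cells are Cd²⁺/Cd, so E°_cell = 0. The concentrated side is the cathode; the cell reaction moves Cd²⁺ from high to low concentration with n = 2.
Q = [Cd²⁺]_dilute/[Cd²⁺]_conc = 0.0122/0.675 = 0.0181.
E = 0 − (0.0592/2) log Q = −(0.0592/2)(-1.743) = 0.0516 V.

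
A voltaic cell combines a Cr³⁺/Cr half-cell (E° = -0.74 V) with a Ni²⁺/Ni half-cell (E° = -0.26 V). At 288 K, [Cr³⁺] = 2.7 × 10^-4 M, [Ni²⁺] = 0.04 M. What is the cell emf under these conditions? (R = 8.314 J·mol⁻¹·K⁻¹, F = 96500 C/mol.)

The Ni²⁺/Ni couple has the higher reduction potential and acts as the cathode, so E°_cell = -0.26 − (-0.74) = 0.48 V.
Balancing electrons gives n = 6; the reaction quotient is Q = [Cr³⁺]^2/[Ni²⁺]^3 = 0.00114.
E = E° − (RT/nF) ln Q = 0.48 − (8.314×288)/(6×96500) × (-6.778) = 0.480 + 0.028 = 0.508 V.

0.508 V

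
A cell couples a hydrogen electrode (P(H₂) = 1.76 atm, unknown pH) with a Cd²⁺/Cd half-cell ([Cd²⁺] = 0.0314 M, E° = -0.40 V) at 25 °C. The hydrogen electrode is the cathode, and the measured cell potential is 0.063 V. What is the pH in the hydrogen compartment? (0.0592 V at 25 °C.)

E°_cell = 0.40 V and n = 2.
log Q = n(E° − E)/0.0592 = 2×(0.40 − 0.063)/0.0592 = 11.385.
With Q = [Cd²⁺]·P(H₂) / [H⁺]^2, solving for [H⁺] gives log[H⁺] = -6.321, so pH = 6.32.

pH = 6.32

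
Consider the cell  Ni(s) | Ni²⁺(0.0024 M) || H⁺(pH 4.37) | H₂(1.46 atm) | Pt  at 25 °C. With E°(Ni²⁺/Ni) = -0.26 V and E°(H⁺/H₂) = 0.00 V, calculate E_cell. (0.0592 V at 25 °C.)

The hydrogen couple is the cathode, so E°_cell = 0.26 V; n = 2.
[H⁺] = 10^(−4.37) = 4.3 × 10^-5 M, and Q = [Ni²⁺]·P(H₂) / [H⁺]^2 = 1.93 × 10^6.
E = E° − (0.0592/2) log Q = 0.26 − (0.0592/2)(6.285) = 0.074 V.

0.074 V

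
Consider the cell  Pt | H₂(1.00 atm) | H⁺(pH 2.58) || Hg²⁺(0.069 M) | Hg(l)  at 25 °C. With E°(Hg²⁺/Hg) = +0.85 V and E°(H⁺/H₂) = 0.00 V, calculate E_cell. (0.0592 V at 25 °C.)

The Hg²⁺/Hg couple is the cathode, so E°_cell = 0.85 V; n = 2.
[H⁺] = 10^(−2.58) = 0.0026 M, and Q = [H⁺]^2 / ([Hg²⁺]·P(H₂)) = 1 × 10^-4.
E = E° − (0.0592/2) log Q = 0.85 − (0.0592/2)(-3.999) = 0.968 V.

0.97 V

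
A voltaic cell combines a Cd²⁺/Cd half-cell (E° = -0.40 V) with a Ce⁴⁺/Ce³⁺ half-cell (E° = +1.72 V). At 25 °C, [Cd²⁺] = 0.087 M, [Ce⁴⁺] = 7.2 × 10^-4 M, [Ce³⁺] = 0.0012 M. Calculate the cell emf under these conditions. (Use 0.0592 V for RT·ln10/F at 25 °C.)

The Ce⁴⁺/Ce³⁺ couple has the higher reduction potential and acts as the cathode, so E°_cell = +1.72 − (-0.40) = 2.12 V.
Balancing electrons gives n = 2; the reaction quotient is Q = [Cd²⁺]·[Ce³⁺]^2/[Ce⁴⁺]^2 = 0.242.
At 25 °C, E = E° − (0.0592/n) log Q = 2.12 − (0.0592/2)(-0.617) = 2.120 + 0.018 = 2.138 V.

2.14 V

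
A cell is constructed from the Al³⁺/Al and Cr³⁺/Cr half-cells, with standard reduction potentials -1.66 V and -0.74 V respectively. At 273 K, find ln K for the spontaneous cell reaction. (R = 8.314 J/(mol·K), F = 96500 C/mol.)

ln K = 117.3

E°_cell = -0.74 − (-1.66) = 0.92 V, with n = 3 electrons transferred.
At equilibrium E = 0, so the Nernst equation gives ln K = nFE°/RT = (3)(96500)(0.92)/((8.314)(273)) = 117.34.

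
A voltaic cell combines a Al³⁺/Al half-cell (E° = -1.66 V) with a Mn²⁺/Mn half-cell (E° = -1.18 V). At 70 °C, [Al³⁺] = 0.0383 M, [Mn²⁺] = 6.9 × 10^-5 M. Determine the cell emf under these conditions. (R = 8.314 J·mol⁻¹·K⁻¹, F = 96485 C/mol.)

0.371 V

The Mn²⁺/Mn couple has the higher reduction potential and acts as the cathode, so E°_cell = -1.18 − (-1.66) = 0.48 V.
Balancing electrons gives n = 6; the reaction quotient is Q = [Al³⁺]^2/[Mn²⁺]^3 = 4.47 × 10^9.
E = E° − (RT/nF) ln Q = 0.48 − (8.314×343)/(6×96485) × (22.220) = 0.480 − 0.109 = 0.371 V.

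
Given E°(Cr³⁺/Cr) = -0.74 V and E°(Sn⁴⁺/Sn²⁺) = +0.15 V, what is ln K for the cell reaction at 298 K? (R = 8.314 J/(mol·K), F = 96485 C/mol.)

E°_cell = +0.15 − (-0.74) = 0.89 V, with n = 6 electrons transferred.
At equilibrium E = 0, so the Nernst equation gives ln K = nFE°/RT = (6)(96485)(0.89)/((8.314)(298)) = 207.96.

ln K = 208.0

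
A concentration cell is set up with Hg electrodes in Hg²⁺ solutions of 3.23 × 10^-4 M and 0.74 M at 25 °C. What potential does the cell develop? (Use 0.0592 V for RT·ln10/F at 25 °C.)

Both half-cells are Hg²⁺/Hg, so E°_cell = 0. The concentrated side is the cathode; the cell reaction moves Hg²⁺ from high to low concentration with n = 2.
Q = [Hg²⁺]_dilute/[Hg²⁺]_conc = 3.23 × 10^-4/0.74 = 4.36 × 10^-4.
E = 0 − (0.0592/2) log Q = −(0.0592/2)(-3.360) = 0.0995 V.

0.099 V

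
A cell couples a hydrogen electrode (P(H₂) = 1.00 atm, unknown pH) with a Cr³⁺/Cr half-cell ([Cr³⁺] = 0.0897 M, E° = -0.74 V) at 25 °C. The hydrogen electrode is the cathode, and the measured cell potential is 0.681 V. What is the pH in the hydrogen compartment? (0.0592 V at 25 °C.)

E°_cell = 0.74 V and n = 6.
log Q = n(E° − E)/0.0592 = 6×(0.74 − 0.681)/0.0592 = 5.980.
With Q = [Cr³⁺]^2·P(H₂)^3 / [H⁺]^6, solving for [H⁺] gives log[H⁺] = -1.346, so pH = 1.35.

pH = 1.35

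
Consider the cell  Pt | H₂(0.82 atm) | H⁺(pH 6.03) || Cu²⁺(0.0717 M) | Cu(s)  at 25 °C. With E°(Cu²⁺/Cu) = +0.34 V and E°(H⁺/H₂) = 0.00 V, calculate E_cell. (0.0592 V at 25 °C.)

The Cu²⁺/Cu couple is the cathode, so E°_cell = 0.34 V; n = 2.
[H⁺] = 10^(−6.03) = 9.3 × 10^-7 M, and Q = [H⁺]^2 / ([Cu²⁺]·P(H₂)) = 1.48 × 10^-11.
E = E° − (0.0592/2) log Q = 0.34 − (0.0592/2)(-10.829) = 0.661 V.

0.66 V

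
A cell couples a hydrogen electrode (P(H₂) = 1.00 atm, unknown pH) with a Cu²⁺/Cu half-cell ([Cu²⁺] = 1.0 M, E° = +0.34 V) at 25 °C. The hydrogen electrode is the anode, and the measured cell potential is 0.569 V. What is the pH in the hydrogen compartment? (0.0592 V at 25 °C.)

E°_cell = 0.34 V and n = 2.
log Q = n(E° − E)/0.0592 = 2×(0.34 − 0.569)/0.0592 = -7.736.
With Q = [H⁺]^2 / ([Cu²⁺]·P(H₂)), solving for [H⁺] gives log[H⁺] = -3.868, so pH = 3.87.

pH = 3.87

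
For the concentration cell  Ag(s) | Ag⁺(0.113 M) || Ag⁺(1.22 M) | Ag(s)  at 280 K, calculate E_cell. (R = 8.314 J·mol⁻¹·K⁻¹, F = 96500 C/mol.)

Both half-cells are Ag⁺/Ag, so E°_cell = 0. The concentrated side is the cathode; the cell reaction moves Ag⁺ from high to low concentration with n = 1.
Q = [Ag⁺]_dilute/[Ag⁺]_conc = 0.113/1.22 = 0.0926.
E = 0 − (RT/nF) ln Q = −((8.314×280)/(1×96500))(-2.379) = 0.0574 V.

0.057 V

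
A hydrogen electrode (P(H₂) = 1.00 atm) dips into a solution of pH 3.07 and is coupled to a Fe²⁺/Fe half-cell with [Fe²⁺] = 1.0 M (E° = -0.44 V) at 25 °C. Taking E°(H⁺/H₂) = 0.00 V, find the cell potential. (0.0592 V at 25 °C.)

0.26 V

The hydrogen couple is the cathode, so E°_cell = 0.44 V; n = 2.
[H⁺] = 10^(−3.07) = 8.5 × 10^-4 M, and Q = [Fe²⁺]·P(H₂) / [H⁺]^2 = 1.38 × 10^6.
E = E° − (0.0592/2) log Q = 0.44 − (0.0592/2)(6.140) = 0.258 V.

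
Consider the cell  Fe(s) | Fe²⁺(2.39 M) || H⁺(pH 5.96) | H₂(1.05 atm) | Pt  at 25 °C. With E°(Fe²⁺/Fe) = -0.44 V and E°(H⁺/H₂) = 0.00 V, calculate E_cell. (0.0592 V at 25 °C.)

The hydrogen couple is the cathode, so E°_cell = 0.44 V; n = 2.
[H⁺] = 10^(−5.96) = 1.1 × 10^-6 M, and Q = [Fe²⁺]·P(H₂) / [H⁺]^2 = 2.09 × 10^12.
E = E° − (0.0592/2) log Q = 0.44 − (0.0592/2)(12.320) = 0.075 V.

0.075 V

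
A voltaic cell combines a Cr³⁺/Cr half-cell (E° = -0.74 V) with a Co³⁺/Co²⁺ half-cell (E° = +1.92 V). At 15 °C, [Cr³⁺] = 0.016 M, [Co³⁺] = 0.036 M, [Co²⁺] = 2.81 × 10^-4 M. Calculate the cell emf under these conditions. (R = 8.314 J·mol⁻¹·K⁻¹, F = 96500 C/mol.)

The Co³⁺/Co²⁺ couple has the higher reduction potential and acts as the cathode, so E°_cell = +1.92 − (-0.74) = 2.66 V.
Balancing electrons gives n = 3; the reaction quotient is Q = [Cr³⁺]·[Co²⁺]^3/[Co³⁺]^3 = 7.61 × 10^-9.
E = E° − (RT/nF) ln Q = 2.66 − (8.314×288)/(3×96500) × (-18.694) = 2.660 + 0.155 = 2.815 V.

2.81 V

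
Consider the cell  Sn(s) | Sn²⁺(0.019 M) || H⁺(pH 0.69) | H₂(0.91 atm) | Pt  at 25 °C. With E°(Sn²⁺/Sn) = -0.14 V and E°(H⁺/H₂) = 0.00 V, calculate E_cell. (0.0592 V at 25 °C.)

The hydrogen couple is the cathode, so E°_cell = 0.14 V; n = 2.
[H⁺] = 10^(−0.69) = 0.20 M, and Q = [Sn²⁺]·P(H₂) / [H⁺]^2 = 0.415.
E = E° − (0.0592/2) log Q = 0.14 − (0.0592/2)(-0.382) = 0.151 V.

0.15 V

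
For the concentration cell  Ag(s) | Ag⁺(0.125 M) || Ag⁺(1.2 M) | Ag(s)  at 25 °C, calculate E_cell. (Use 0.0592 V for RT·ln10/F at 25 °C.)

Both half-cells are Ag⁺/Ag, so E°_cell = 0. The concentrated side is the cathode; the cell reaction moves Ag⁺ from high to low concentration with n = 1.
Q = [Ag⁺]_dilute/[Ag⁺]_conc = 0.125/1.2 = 0.104.
E = 0 − (0.0592/1) log Q = −(0.0592/1)(-0.982) = 0.0581 V.

0.058 V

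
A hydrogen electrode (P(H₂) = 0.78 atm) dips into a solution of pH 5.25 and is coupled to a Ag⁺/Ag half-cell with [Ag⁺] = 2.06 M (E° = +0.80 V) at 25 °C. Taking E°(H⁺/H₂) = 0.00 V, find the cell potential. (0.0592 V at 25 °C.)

The Ag⁺/Ag couple is the cathode, so E°_cell = 0.80 V; n = 2.
[H⁺] = 10^(−5.25) = 5.6 × 10^-6 M, and Q = [H⁺]^2 / ([Ag⁺]^2·P(H₂)) = 9.55 × 10^-12.
E = E° − (0.0592/2) log Q = 0.80 − (0.0592/2)(-11.020) = 1.126 V.

1.13 V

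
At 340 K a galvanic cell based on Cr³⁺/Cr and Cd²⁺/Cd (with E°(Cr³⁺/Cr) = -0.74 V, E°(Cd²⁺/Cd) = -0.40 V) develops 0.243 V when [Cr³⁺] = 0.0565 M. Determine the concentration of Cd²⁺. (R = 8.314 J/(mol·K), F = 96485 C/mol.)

2 × 10^-4 M

From the Nernst equation, ln Q = nF(E° − E)/RT = 6×96485×(0.34 − 0.243)/(8.314×340) = 19.865, so Q = 4.24 × 10^8.
With Q = [Cr³⁺]^2/[Cd²⁺]^3 and the known concentrations, [Cd²⁺]^3 in the denominator gives [Cd²⁺] = 2 × 10^-4 M.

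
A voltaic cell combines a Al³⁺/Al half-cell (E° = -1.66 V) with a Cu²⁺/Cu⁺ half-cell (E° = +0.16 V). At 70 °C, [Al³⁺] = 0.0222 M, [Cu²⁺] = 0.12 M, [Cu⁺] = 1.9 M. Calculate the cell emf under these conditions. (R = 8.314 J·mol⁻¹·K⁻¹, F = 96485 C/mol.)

The Cu²⁺/Cu⁺ couple has the higher reduction potential and acts as the cathode, so E°_cell = +0.16 − (-1.66) = 1.82 V.
Balancing electrons gives n = 3; the reaction quotient is Q = [Al³⁺]·[Cu⁺]^3/[Cu²⁺]^3 = 88.1.
E = E° − (RT/nF) ln Q = 1.82 − (8.314×343)/(3×96485) × (4.479) = 1.820 − 0.044 = 1.776 V.

1.78 V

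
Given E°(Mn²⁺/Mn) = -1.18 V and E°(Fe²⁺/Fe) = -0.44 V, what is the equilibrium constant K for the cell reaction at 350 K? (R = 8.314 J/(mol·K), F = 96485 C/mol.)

2.1 × 10^21

E°_cell = -0.44 − (-1.18) = 0.74 V, with n = 2 electrons transferred.
At equilibrium E = 0, so the Nernst equation gives ln K = nFE°/RT = (2)(96485)(0.74)/((8.314)(350)) = 49.07.
K = e^49.07 = 2.1 × 10^21.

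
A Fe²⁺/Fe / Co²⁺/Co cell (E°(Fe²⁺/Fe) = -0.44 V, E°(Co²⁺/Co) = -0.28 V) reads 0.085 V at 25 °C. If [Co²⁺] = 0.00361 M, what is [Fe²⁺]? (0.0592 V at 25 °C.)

1.2 M

From the Nernst equation, log Q = n(E° − E)/0.0592 = 2(0.16 − 0.085)/0.0592 = 2.534, so Q = 342.
With Q = [Fe²⁺]/[Co²⁺] and the known concentrations, [Fe²⁺] in the numerator gives [Fe²⁺] = 1.2 M.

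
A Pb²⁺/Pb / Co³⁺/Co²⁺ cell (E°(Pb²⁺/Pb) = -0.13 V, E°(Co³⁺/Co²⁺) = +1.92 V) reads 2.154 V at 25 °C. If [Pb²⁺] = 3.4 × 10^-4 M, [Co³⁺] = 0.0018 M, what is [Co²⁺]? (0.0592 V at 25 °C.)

From the Nernst equation, log Q = n(E° − E)/0.0592 = 2(2.05 − 2.154)/0.0592 = -3.514, so Q = 3.07 × 10^-4.
With Q = [Pb²⁺]·[Co²⁺]^2/[Co³⁺]^2 and the known concentrations, [Co²⁺]^2 in the numerator gives [Co²⁺] = 0.0017 M.

0.0017 M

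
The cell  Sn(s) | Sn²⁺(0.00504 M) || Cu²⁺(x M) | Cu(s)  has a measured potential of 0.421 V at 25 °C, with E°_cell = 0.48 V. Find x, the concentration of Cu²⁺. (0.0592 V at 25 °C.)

5.1 × 10^-5 M

From the Nernst equation, log Q = n(E° − E)/0.0592 = 2(0.48 − 0.421)/0.0592 = 1.993, so Q = 98.5.
With Q = [Sn²⁺]/[Cu²⁺] and the known concentrations, [Cu²⁺] in the denominator gives [Cu²⁺] = 5.1 × 10^-5 M.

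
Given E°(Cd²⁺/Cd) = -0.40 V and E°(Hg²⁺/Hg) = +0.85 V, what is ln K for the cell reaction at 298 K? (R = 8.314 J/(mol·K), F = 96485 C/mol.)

ln K = 97.4

E°_cell = +0.85 − (-0.40) = 1.25 V, with n = 2 electrons transferred.
At equilibrium E = 0, so the Nernst equation gives ln K = nFE°/RT = (2)(96485)(1.25)/((8.314)(298)) = 97.36.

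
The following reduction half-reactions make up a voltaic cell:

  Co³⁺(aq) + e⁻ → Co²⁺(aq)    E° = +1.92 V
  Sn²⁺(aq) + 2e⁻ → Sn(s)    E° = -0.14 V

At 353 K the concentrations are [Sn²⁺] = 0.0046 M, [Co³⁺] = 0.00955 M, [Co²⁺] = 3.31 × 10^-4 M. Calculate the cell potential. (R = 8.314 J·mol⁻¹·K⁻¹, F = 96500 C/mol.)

The Co³⁺/Co²⁺ couple has the higher reduction potential and acts as the cathode, so E°_cell = +1.92 − (-0.14) = 2.06 V.
Balancing electrons gives n = 2; the reaction quotient is Q = [Sn²⁺]·[Co²⁺]^2/[Co³⁺]^2 = 5.53 × 10^-6.
E = E° − (RT/nF) ln Q = 2.06 − (8.314×353)/(2×96500) × (-12.106) = 2.060 + 0.184 = 2.244 V.

2.24 V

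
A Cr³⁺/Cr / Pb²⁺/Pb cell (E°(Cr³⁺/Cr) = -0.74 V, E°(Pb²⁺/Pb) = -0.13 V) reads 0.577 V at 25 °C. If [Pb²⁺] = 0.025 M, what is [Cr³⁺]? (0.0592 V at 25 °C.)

From the Nernst equation, log Q = n(E° − E)/0.0592 = 6(0.61 − 0.577)/0.0592 = 3.345, so Q = 2210.
With Q = [Cr³⁺]^2/[Pb²⁺]^3 and the known concentrations, [Cr³⁺]^2 in the numerator gives [Cr³⁺] = 0.19 M.

0.19 M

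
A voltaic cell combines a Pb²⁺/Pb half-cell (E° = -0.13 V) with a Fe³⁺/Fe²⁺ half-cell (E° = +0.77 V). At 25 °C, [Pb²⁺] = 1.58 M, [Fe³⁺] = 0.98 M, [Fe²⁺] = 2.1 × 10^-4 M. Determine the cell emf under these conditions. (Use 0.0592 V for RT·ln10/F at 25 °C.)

The Fe³⁺/Fe²⁺ couple has the higher reduction potential and acts as the cathode, so E°_cell = +0.77 − (-0.13) = 0.90 V.
Balancing electrons gives n = 2; the reaction quotient is Q = [Pb²⁺]·[Fe²⁺]^2/[Fe³⁺]^2 = 7.26 × 10^-8.
At 25 °C, E = E° − (0.0592/n) log Q = 0.90 − (0.0592/2)(-7.139) = 0.900 + 0.211 = 1.111 V.

1.11 V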